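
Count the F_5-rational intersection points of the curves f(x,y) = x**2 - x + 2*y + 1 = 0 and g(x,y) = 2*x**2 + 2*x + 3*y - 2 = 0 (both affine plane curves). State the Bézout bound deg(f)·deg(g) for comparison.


Common zeros: ∅; count = 0; Bézout bound = 4.

deg(f) = 2, deg(g) = 2, so Bézout bound = 4.
Scan x ∈ F_5. For each x, list the y ∈ F_5 with f(x, y) ≡ 0 and those with g(x, y) ≡ 0 (mod 5); the common zeros in that column are the intersection.
  x = 0: f ≡ 0 at y ∈ {2}; g ≡ 0 at y ∈ {4}; common: ∅.
  x = 1: f ≡ 0 at y ∈ {2}; g ≡ 0 at y ∈ {1}; common: ∅.
  x = 2: f ≡ 0 at y ∈ {1}; g ≡ 0 at y ∈ {0}; common: ∅.
  x = 3: f ≡ 0 at y ∈ {4}; g ≡ 0 at y ∈ {1}; common: ∅.
  x = 4: f ≡ 0 at y ∈ {1}; g ≡ 0 at y ∈ {4}; common: ∅.
Collecting: common zeros = ∅, so the count is 0.
Comparison with the Bézout bound: 0 ≤ 4 = deg(f)·deg(g), as expected for curves with no common component (the affine F_5-count falls short of the bound because intersections may lie at infinity, over extension fields, or carry multiplicity).


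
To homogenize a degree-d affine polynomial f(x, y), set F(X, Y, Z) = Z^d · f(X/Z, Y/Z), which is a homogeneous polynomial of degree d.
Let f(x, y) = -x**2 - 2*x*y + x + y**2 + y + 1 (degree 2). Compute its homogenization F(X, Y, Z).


F(X, Y, Z) = -X**2 - 2*X*Y + X*Z + Y**2 + Y*Z + Z**2

deg(f) = 2.
Substitute x = X/Z, y = Y/Z into f, then multiply by Z^2.
  monomial -1·x^2·y^0 ↦ -1·X^2·Y^0·Z^0.
  monomial -2·x^1·y^1 ↦ -2·X^1·Y^1·Z^0.
  monomial 1·x^1·y^0 ↦ 1·X^1·Y^0·Z^1.
  monomial 1·x^0·y^2 ↦ 1·X^0·Y^2·Z^0.
  monomial 1·x^0·y^1 ↦ 1·X^0·Y^1·Z^1.
  monomial 1·x^0·y^0 ↦ 1·X^0·Y^0·Z^2.
Collecting: F(X, Y, Z) = -X**2 - 2*X*Y + X*Z + Y**2 + Y*Z + Z**2.


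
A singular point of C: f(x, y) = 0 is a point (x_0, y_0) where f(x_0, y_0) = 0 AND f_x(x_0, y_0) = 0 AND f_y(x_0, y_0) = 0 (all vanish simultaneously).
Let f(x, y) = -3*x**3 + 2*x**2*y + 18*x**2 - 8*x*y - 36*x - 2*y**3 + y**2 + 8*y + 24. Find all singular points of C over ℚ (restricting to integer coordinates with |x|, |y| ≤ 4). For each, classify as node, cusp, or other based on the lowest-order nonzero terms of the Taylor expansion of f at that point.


Singular points: {(2, 0)}; classification: cusp.

Compute partial derivatives:
  f_x = -9*x**2 + 4*x*y + 36*x - 8*y - 36.
  f_y = 2*x**2 - 8*x - 6*y**2 + 2*y + 8.
Scan x_0 ∈ {−4, ..., 4}. For each x_0, f_y(x_0, y) is a polynomial in y; find its integer roots y ∈ {−4, ..., 4}, then test f_x and f at those candidates.
  x = -4: f_y(-4, y) = -6*y**2 + 2*y + 72; no integer root y with |y| ≤ 4.
  x = -3: f_y(-3, y) = -6*y**2 + 2*y + 50; no integer root y with |y| ≤ 4.
  x = -2: f_y(-2, y) = -6*y**2 + 2*y + 32; no integer root y with |y| ≤ 4.
  x = -1: f_y(-1, y) = -6*y**2 + 2*y + 18; no integer root y with |y| ≤ 4.
  x = 0: f_y(0, y) = -6*y**2 + 2*y + 8; vanishes at y ∈ {-1}. (0, -1): f_x = -28 ≠ 0.
  x = 1: f_y(1, y) = -6*y**2 + 2*y + 2; no integer root y with |y| ≤ 4.
  x = 2: f_y(2, y) = -6*y**2 + 2*y; vanishes at y ∈ {0}. (2, 0): f_x = 0, f = 0 — SINGULAR.
  x = 3: f_y(3, y) = -6*y**2 + 2*y + 2; no integer root y with |y| ≤ 4.
  x = 4: f_y(4, y) = -6*y**2 + 2*y + 8; vanishes at y ∈ {-1}. (4, -1): f_x = -44 ≠ 0.
Only singular point on the grid: (2, 0).
Classify: substitute x = 2 + u, y = 0 + v and expand: f = -3*u**3 + 2*u**2*v - 2*v**3 + v**2.
No constant or linear terms (consistent with a singular point). Quadratic part: v**2. Cubic part: -3*u**3 + 2*u**2*v - 2*v**3.
The quadratic part v**2 is a perfect square, so there is a single (double) tangent line v = 0, i.e. y = 0. Restricting the cubic part to that line (v = 0) leaves -3*u**3 ≠ 0, so f is not divisible by v and the branch is v² ≈ 3*u**3 to lowest order — this is a cusp.
Classification: cusp.


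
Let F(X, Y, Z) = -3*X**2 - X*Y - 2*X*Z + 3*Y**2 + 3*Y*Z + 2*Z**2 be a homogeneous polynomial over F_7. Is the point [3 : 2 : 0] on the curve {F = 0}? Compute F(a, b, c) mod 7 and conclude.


F(3,2,0) ≡ 0 (mod 7); P is on the curve.

Evaluate F(3, 2, 0) term-by-term (mod 7).
  -3*X**2 ↦ -3·9·1·1 = -27
  -X*Y ↦ -1·3·2·1 = -6
  -2*X*Z ↦ -2·3·1·0 = 0
  3*Y**2 ↦ 3·1·4·1 = 12
  3*Y*Z ↦ 3·1·2·0 = 0
  2*Z**2 ↦ 2·1·1·0 = 0
Sum: F(3, 2, 0) = (-27) + (-6) + (0) + (12) + (0) + (0) = -21.
Reducing mod 7: -21 ≡ 0 (mod 7).
Since F(a, b, c) ≡ 0 (mod 7), P lies on the curve.


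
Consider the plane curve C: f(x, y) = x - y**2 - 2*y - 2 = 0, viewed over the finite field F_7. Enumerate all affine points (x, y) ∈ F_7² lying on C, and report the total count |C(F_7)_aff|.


Affine F_7-points: {(1, 6), (2, 0), (2, 5), (3, 2), (3, 3), (5, 1), (5, 4)}; count = 7.

For each of the 49 pairs (x, y) ∈ F_7², evaluate f(x, y) mod 7. Record the zeros.
  x = 0: [0↦5, 1↦2, 2↦4, 3↦4, 4↦2, 5↦5, 6↦6]  zeros at y ∈ ∅
  x = 1: [0↦6, 1↦3, 2↦5, 3↦5, 4↦3, 5↦6, 6↦0]  zeros at y ∈ {6}
  x = 2: [0↦0, 1↦4, 2↦6, 3↦6, 4↦4, 5↦0, 6↦1]  zeros at y ∈ {0, 5}
  x = 3: [0↦1, 1↦5, 2↦0, 3↦0, 4↦5, 5↦1, 6↦2]  zeros at y ∈ {2, 3}
  x = 4: [0↦2, 1↦6, 2↦1, 3↦1, 4↦6, 5↦2, 6↦3]  zeros at y ∈ ∅
  x = 5: [0↦3, 1↦0, 2↦2, 3↦2, 4↦0, 5↦3, 6↦4]  zeros at y ∈ {1, 4}
  x = 6: [0↦4, 1↦1, 2↦3, 3↦3, 4↦1, 5↦4, 6↦5]  zeros at y ∈ ∅
Collecting zeros: affine points = {(1, 6), (2, 0), (2, 5), (3, 2), (3, 3), (5, 1), (5, 4)}.
Total count |C(F_7)_aff| = 7.


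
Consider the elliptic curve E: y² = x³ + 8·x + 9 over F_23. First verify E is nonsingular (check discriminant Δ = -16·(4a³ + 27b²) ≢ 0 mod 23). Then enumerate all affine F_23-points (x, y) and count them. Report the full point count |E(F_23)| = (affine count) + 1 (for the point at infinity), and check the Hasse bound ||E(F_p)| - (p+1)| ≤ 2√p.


Affine points = {(0, 3), (0, 20), (1, 8), (1, 15), (4, 6), (4, 17), (5, 6), (5, 17), (10, 10), (10, 13), (11, 5), (11, 18), (12, 4), (12, 19), (14, 6), (14, 17), (15, 10), (15, 13), (16, 1), (16, 22), (20, 2), (20, 21), (21, 10), (21, 13), (22, 0)}; affine count = 25; |E(F_23)| = 26.

Discriminant check: Δ ∝ 4a³ + 27b² = 4·8³ + 27·9² = 4·512 + 27·81 ≡ 3 (mod 23). Nonzero ⇒ E is nonsingular.
For each x ∈ F_23, compute rhs = x³ + 8·x + 9 mod 23, then count y ∈ F_23 with y² ≡ rhs.
  x = 0: rhs = 9, matching y values: 3, 20 (2 points).
  x = 1: rhs = 18, matching y values: 8, 15 (2 points).
  x = 2: rhs = 10, matching y values: none (0 points).
  x = 3: rhs = 14, matching y values: none (0 points).
  x = 4: rhs = 13, matching y values: 6, 17 (2 points).
  x = 5: rhs = 13, matching y values: 6, 17 (2 points).
  x = 6: rhs = 20, matching y values: none (0 points).
  x = 7: rhs = 17, matching y values: none (0 points).
  x = 8: rhs = 10, matching y values: none (0 points).
  x = 9: rhs = 5, matching y values: none (0 points).
  x = 10: rhs = 8, matching y values: 10, 13 (2 points).
  x = 11: rhs = 2, matching y values: 5, 18 (2 points).
  x = 12: rhs = 16, matching y values: 4, 19 (2 points).
  x = 13: rhs = 10, matching y values: none (0 points).
  x = 14: rhs = 13, matching y values: 6, 17 (2 points).
  x = 15: rhs = 8, matching y values: 10, 13 (2 points).
  x = 16: rhs = 1, matching y values: 1, 22 (2 points).
  x = 17: rhs = 21, matching y values: none (0 points).
  x = 18: rhs = 5, matching y values: none (0 points).
  x = 19: rhs = 5, matching y values: none (0 points).
  x = 20: rhs = 4, matching y values: 2, 21 (2 points).
  x = 21: rhs = 8, matching y values: 10, 13 (2 points).
  x = 22: rhs = 0, matching y values: 0 (1 points).
Total affine count: 25.
Full point count |E(F_23)| = 25 + 1 = 26.
Hasse bound: |26 − (23+1)| = |2| = 2 ≤ 2√23 ≈ 9.5917 ✓.


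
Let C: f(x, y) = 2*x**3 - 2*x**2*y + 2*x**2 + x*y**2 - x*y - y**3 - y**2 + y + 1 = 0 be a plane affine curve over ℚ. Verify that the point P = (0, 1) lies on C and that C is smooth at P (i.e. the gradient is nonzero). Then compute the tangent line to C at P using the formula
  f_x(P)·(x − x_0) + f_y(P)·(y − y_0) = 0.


Tangent line at P: 4 - 4*y = 0.

Step 1: f(0, 1) = 0, so P lies on C.
Step 2: partial derivatives
  f_x(x, y) = 6*x**2 - 4*x*y + 4*x + y**2 - y, f_y(x, y) = -2*x**2 + 2*x*y - x - 3*y**2 - 2*y + 1.
  f_x(P) = 0, f_y(P) = -4 (gradient nonzero, so P is smooth).
Step 3: tangent line at P: 0·(x − 0) + -4·(y − 1) = 0.
Expanding: 4 - 4*y = 0.


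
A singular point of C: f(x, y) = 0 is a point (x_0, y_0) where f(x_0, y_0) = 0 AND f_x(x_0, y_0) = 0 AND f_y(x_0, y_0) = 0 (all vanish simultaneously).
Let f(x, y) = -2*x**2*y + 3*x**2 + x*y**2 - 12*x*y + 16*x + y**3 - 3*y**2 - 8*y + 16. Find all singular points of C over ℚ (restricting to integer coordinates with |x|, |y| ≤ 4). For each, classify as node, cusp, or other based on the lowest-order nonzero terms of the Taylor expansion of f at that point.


Singular points: {(-2, 2)}; classification: node.

Compute partial derivatives:
  f_x = -4*x*y + 6*x + y**2 - 12*y + 16.
  f_y = -2*x**2 + 2*x*y - 12*x + 3*y**2 - 6*y - 8.
Scan x_0 ∈ {−4, ..., 4}. For each x_0, f_y(x_0, y) is a polynomial in y; find its integer roots y ∈ {−4, ..., 4}, then test f_x and f at those candidates.
  x = -4: f_y(-4, y) = 3*y**2 - 14*y + 8; vanishes at y ∈ {4}. (-4, 4): f_x = 24 ≠ 0.
  x = -3: f_y(-3, y) = 3*y**2 - 12*y + 10; no integer root y with |y| ≤ 4.
  x = -2: f_y(-2, y) = 3*y**2 - 10*y + 8; vanishes at y ∈ {2}. (-2, 2): f_x = 0, f = 0 — SINGULAR.
  x = -1: f_y(-1, y) = 3*y**2 - 8*y + 2; no integer root y with |y| ≤ 4.
  x = 0: f_y(0, y) = 3*y**2 - 6*y - 8; no integer root y with |y| ≤ 4.
  x = 1: f_y(1, y) = 3*y**2 - 4*y - 22; no integer root y with |y| ≤ 4.
  x = 2: f_y(2, y) = 3*y**2 - 2*y - 40; vanishes at y ∈ {4}. (2, 4): f_x = -36 ≠ 0.
  x = 3: f_y(3, y) = 3*y**2 - 62; no integer root y with |y| ≤ 4.
  x = 4: f_y(4, y) = 3*y**2 + 2*y - 88; no integer root y with |y| ≤ 4.
Only singular point on the grid: (-2, 2).
Classify: substitute x = -2 + u, y = 2 + v and expand: f = -2*u**2*v - u**2 + u*v**2 + v**3 + v**2.
No constant or linear terms (consistent with a singular point). Quadratic part: -u**2 + v**2. Cubic part: -2*u**2*v + u*v**2 + v**3.
The quadratic part v**2 - u**2 = (v − u)(v + u) splits into two distinct linear factors, so there are two distinct tangent lines y − 2 = ±(x − -2) — this is a node (ordinary double point).
Classification: node.


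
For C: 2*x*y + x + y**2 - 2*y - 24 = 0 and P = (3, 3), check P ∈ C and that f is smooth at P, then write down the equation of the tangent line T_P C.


Tangent line at P: 7*x + 10*y - 51 = 0.

Step 1: f(3, 3) = 0, so P lies on C.
Step 2: partial derivatives
  f_x(x, y) = 2*y + 1, f_y(x, y) = 2*x + 2*y - 2.
  f_x(P) = 7, f_y(P) = 10 (gradient nonzero, so P is smooth).
Step 3: tangent line at P: 7·(x − 3) + 10·(y − 3) = 0.
Expanding: 7*x + 10*y - 51 = 0.


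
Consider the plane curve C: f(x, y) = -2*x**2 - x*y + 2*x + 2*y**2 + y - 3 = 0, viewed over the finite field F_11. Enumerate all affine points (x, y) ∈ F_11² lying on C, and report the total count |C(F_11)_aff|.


Affine F_11-points: {(0, 1), (0, 4), (3, 2), (3, 10), (4, 8), (4, 10), (6, 1), (6, 7), (8, 2), (8, 7), (10, 4), (10, 6)}; count = 12.

For each of the 121 pairs (x, y) ∈ F_11², evaluate f(x, y) mod 11. Record the zeros.
  x = 0: [0↦8, 1↦0, 2↦7, 3↦7, 4↦0, 5↦8, 6↦9, 7↦3, 8↦1, 9↦3, 10↦9]  zeros at y ∈ {1, 4}
  x = 1: [0↦8, 1↦10, 2↦5, 3↦4, 4↦7, 5↦3, 6↦3, 7↦7, 8↦4, 9↦5, 10↦10]  zeros at y ∈ ∅
  x = 2: [0↦4, 1↦5, 2↦10, 3↦8, 4↦10, 5↦5, 6↦4, 7↦7, 8↦3, 9↦3, 10↦7]  zeros at y ∈ ∅
  x = 3: [0↦7, 1↦7, 2↦0, 3↦8, 4↦9, 5↦3, 6↦1, 7↦3, 8↦9, 9↦8, 10↦0]  zeros at y ∈ {2, 10}
  x = 4: [0↦6, 1↦5, 2↦8, 3↦4, 4↦4, 5↦8, 6↦5, 7↦6, 8↦0, 9↦9, 10↦0]  zeros at y ∈ {8, 10}
  x = 5: [0↦1, 1↦10, 2↦1, 3↦7, 4↦6, 5↦9, 6↦5, 7↦5, 8↦9, 9↦6, 10↦7]  zeros at y ∈ ∅
  x = 6: [0↦3, 1↦0, 2↦1, 3↦6, 4↦4, 5↦6, 6↦1, 7↦0, 8↦3, 9↦10, 10↦10]  zeros at y ∈ {1, 7}
  x = 7: [0↦1, 1↦8, 2↦8, 3↦1, 4↦9, 5↦10, 6↦4, 7↦2, 8↦4, 9↦10, 10↦9]  zeros at y ∈ ∅
  x = 8: [0↦6, 1↦1, 2↦0, 3↦3, 4↦10, 5↦10, 6↦3, 7↦0, 8↦1, 9↦6, 10↦4]  zeros at y ∈ {2, 7}
  x = 9: [0↦7, 1↦1, 2↦10, 3↦1, 4↦7, 5↦6, 6↦9, 7↦5, 8↦5, 9↦9, 10↦6]  zeros at y ∈ ∅
  x = 10: [0↦4, 1↦8, 2↦5, 3↦6, 4↦0, 5↦9, 6↦0, 7↦6, 8↦5, 9↦8, 10↦4]  zeros at y ∈ {4, 6}
Collecting zeros: affine points = {(0, 1), (0, 4), (3, 2), (3, 10), (4, 8), (4, 10), (6, 1), (6, 7), (8, 2), (8, 7), (10, 4), (10, 6)}.
Total count |C(F_11)_aff| = 12.


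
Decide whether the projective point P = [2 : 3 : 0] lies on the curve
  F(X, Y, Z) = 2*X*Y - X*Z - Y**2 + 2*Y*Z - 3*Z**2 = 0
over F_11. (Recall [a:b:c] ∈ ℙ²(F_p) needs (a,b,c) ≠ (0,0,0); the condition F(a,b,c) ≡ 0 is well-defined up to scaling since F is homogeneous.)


F(2,3,0) ≡ 3 (mod 11); P is NOT on the curve.

Evaluate F(2, 3, 0) term-by-term (mod 11).
  2*X*Y ↦ 2·2·3·1 = 12
  -X*Z ↦ -1·2·1·0 = 0
  -Y**2 ↦ -1·1·9·1 = -9
  2*Y*Z ↦ 2·1·3·0 = 0
  -3*Z**2 ↦ -3·1·1·0 = 0
Sum: F(2, 3, 0) = (12) + (0) + (-9) + (0) + (0) = 3.
Reducing mod 11: 3 ≡ 3 (mod 11).
Since F(a, b, c) ≡ 3 ≠ 0 (mod 11), P does NOT lie on the curve.


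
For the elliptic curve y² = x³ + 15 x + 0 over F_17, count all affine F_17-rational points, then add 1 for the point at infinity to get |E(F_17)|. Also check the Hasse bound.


Affine points = {(0, 0), (1, 4), (1, 13), (2, 2), (2, 15), (3, 2), (3, 15), (5, 8), (5, 9), (6, 0), (11, 0), (12, 2), (12, 15), (14, 8), (14, 9), (15, 8), (15, 9), (16, 1), (16, 16)}; affine count = 19; |E(F_17)| = 20.

Discriminant check: Δ ∝ 4a³ + 27b² = 4·15³ + 27·0² = 4·3375 + 27·0 ≡ 2 (mod 17). Nonzero ⇒ E is nonsingular.
For each x ∈ F_17, compute rhs = x³ + 15·x + 0 mod 17, then count y ∈ F_17 with y² ≡ rhs.
  x = 0: rhs = 0, matching y values: 0 (1 points).
  x = 1: rhs = 16, matching y values: 4, 13 (2 points).
  x = 2: rhs = 4, matching y values: 2, 15 (2 points).
  x = 3: rhs = 4, matching y values: 2, 15 (2 points).
  x = 4: rhs = 5, matching y values: none (0 points).
  x = 5: rhs = 13, matching y values: 8, 9 (2 points).
  x = 6: rhs = 0, matching y values: 0 (1 points).
  x = 7: rhs = 6, matching y values: none (0 points).
  x = 8: rhs = 3, matching y values: none (0 points).
  x = 9: rhs = 14, matching y values: none (0 points).
  x = 10: rhs = 11, matching y values: none (0 points).
  x = 11: rhs = 0, matching y values: 0 (1 points).
  x = 12: rhs = 4, matching y values: 2, 15 (2 points).
  x = 13: rhs = 12, matching y values: none (0 points).
  x = 14: rhs = 13, matching y values: 8, 9 (2 points).
  x = 15: rhs = 13, matching y values: 8, 9 (2 points).
  x = 16: rhs = 1, matching y values: 1, 16 (2 points).
Total affine count: 19.
Full point count |E(F_17)| = 19 + 1 = 20.
Hasse bound: |20 − (17+1)| = |2| = 2 ≤ 2√17 ≈ 8.2462 ✓.


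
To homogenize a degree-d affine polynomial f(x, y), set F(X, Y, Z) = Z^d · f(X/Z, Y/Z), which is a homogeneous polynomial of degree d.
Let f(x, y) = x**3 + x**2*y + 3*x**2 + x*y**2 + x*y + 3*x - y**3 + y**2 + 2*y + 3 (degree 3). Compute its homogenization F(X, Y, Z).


F(X, Y, Z) = X**3 + X**2*Y + 3*X**2*Z + X*Y**2 + X*Y*Z + 3*X*Z**2 - Y**3 + Y**2*Z + 2*Y*Z**2 + 3*Z**3

deg(f) = 3.
Substitute x = X/Z, y = Y/Z into f, then multiply by Z^3.
  monomial 1·x^3·y^0 ↦ 1·X^3·Y^0·Z^0.
  monomial 1·x^2·y^1 ↦ 1·X^2·Y^1·Z^0.
  monomial 3·x^2·y^0 ↦ 3·X^2·Y^0·Z^1.
  monomial 1·x^1·y^2 ↦ 1·X^1·Y^2·Z^0.
  monomial 1·x^1·y^1 ↦ 1·X^1·Y^1·Z^1.
  monomial 3·x^1·y^0 ↦ 3·X^1·Y^0·Z^2.
  monomial -1·x^0·y^3 ↦ -1·X^0·Y^3·Z^0.
  monomial 1·x^0·y^2 ↦ 1·X^0·Y^2·Z^1.
  monomial 2·x^0·y^1 ↦ 2·X^0·Y^1·Z^2.
  monomial 3·x^0·y^0 ↦ 3·X^0·Y^0·Z^3.
Collecting: F(X, Y, Z) = X**3 + X**2*Y + 3*X**2*Z + X*Y**2 + X*Y*Z + 3*X*Z**2 - Y**3 + Y**2*Z + 2*Y*Z**2 + 3*Z**3.


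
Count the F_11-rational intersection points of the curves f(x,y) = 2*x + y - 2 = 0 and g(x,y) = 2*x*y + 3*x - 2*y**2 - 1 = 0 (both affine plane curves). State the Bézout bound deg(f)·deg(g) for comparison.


Common zeros: {(2, 9), (10, 4)}; count = 2; Bézout bound = 2.

deg(f) = 1, deg(g) = 2, so Bézout bound = 2.
Scan x ∈ F_11. For each x, list the y ∈ F_11 with f(x, y) ≡ 0 and those with g(x, y) ≡ 0 (mod 11); the common zeros in that column are the intersection.
  x = 0: f ≡ 0 at y ∈ {2}; g ≡ 0 at y ∈ {4, 7}; common: ∅.
  x = 1: f ≡ 0 at y ∈ {0}; g ≡ 0 at y ∈ {4, 8}; common: ∅.
  x = 2: f ≡ 0 at y ∈ {9}; g ≡ 0 at y ∈ {4, 9}; common: {9}.
  x = 3: f ≡ 0 at y ∈ {7}; g ≡ 0 at y ∈ {4, 10}; common: ∅.
  x = 4: f ≡ 0 at y ∈ {5}; g ≡ 0 at y ∈ {0, 4}; common: ∅.
  x = 5: f ≡ 0 at y ∈ {3}; g ≡ 0 at y ∈ {1, 4}; common: ∅.
  x = 6: f ≡ 0 at y ∈ {1}; g ≡ 0 at y ∈ {2, 4}; common: ∅.
  x = 7: f ≡ 0 at y ∈ {10}; g ≡ 0 at y ∈ {3, 4}; common: ∅.
  x = 8: f ≡ 0 at y ∈ {8}; g ≡ 0 at y ∈ {4}; common: ∅.
  x = 9: f ≡ 0 at y ∈ {6}; g ≡ 0 at y ∈ {4, 5}; common: ∅.
  x = 10: f ≡ 0 at y ∈ {4}; g ≡ 0 at y ∈ {4, 6}; common: {4}.
Collecting: common zeros = {(2, 9), (10, 4)}, so the count is 2.
Comparison with the Bézout bound: 2 ≤ 2 = deg(f)·deg(g), as expected for curves with no common component (the bound is attained).


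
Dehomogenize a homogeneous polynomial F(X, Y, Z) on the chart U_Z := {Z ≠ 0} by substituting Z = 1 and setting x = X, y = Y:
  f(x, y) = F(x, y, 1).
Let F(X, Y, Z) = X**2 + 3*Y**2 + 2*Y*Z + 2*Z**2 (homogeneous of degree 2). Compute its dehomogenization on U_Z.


f(x, y) = x**2 + 3*y**2 + 2*y + 2

On U_Z we set Z = 1. Each monomial c·X^i·Y^j·Z^k in F becomes c·x^i·y^j·1^k = c·x^i·y^j.
Substituting Z = 1: F(X, Y, 1) = x**2 + 3*y**2 + 2*y + 2.
Note: deg(f) ≤ deg(F) = 2; strict inequality happens when F is divisible by Z (lost terms).


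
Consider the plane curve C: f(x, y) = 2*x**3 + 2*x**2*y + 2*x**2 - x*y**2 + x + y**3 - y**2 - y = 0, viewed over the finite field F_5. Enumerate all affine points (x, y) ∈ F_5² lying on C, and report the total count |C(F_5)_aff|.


Affine F_5-points: {(0, 0), (0, 3), (1, 0), (1, 1), (2, 4), (3, 0)}; count = 6.

For each of the 25 pairs (x, y) ∈ F_5², evaluate f(x, y) mod 5. Record the zeros.
  x = 0: [0↦0, 1↦4, 2↦2, 3↦0, 4↦4]  zeros at y ∈ {0, 3}
  x = 1: [0↦0, 1↦0, 2↦2, 3↦2, 4↦1]  zeros at y ∈ {0, 1}
  x = 2: [0↦1, 1↦1, 2↦1, 3↦2, 4↦0]  zeros at y ∈ {4}
  x = 3: [0↦0, 1↦4, 2↦1, 3↦2, 4↦3]  zeros at y ∈ {0}
  x = 4: [0↦4, 1↦1, 2↦4, 3↦4, 4↦2]  zeros at y ∈ ∅
Collecting zeros: affine points = {(0, 0), (0, 3), (1, 0), (1, 1), (2, 4), (3, 0)}.
Total count |C(F_5)_aff| = 6.


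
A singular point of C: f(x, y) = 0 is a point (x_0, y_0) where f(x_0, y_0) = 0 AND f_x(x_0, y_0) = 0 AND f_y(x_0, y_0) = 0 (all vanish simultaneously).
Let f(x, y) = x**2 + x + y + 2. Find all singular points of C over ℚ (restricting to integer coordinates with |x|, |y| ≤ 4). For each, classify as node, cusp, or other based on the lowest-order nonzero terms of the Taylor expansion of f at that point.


No singular points in the scanned grid; C is smooth there.

Compute partial derivatives:
  f_x = 2*x + 1.
  f_y = 1.
f_y = 1 is a nonzero constant, so f_y never vanishes: no point (x, y) can satisfy f = f_x = f_y = 0. In particular no (x, y) ∈ {−4, ..., 4}² is singular; the curve is smooth.


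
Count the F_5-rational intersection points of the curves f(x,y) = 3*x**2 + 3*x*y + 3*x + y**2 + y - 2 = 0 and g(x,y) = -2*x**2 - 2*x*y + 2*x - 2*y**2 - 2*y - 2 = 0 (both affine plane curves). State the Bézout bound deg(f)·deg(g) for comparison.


Common zeros: ∅; count = 0; Bézout bound = 4.

deg(f) = 2, deg(g) = 2, so Bézout bound = 4.
Scan x ∈ F_5. For each x, list the y ∈ F_5 with f(x, y) ≡ 0 and those with g(x, y) ≡ 0 (mod 5); the common zeros in that column are the intersection.
  x = 0: f ≡ 0 at y ∈ {1, 3}; g ≡ 0 at y ∈ ∅; common: ∅.
  x = 1: f ≡ 0 at y ∈ {3}; g ≡ 0 at y ∈ {4}; common: ∅.
  x = 2: f ≡ 0 at y ∈ {4}; g ≡ 0 at y ∈ ∅; common: ∅.
  x = 3: f ≡ 0 at y ∈ {1, 4}; g ≡ 0 at y ∈ ∅; common: ∅.
  x = 4: f ≡ 0 at y ∈ ∅; g ≡ 0 at y ∈ ∅; common: ∅.
Collecting: common zeros = ∅, so the count is 0.
Comparison with the Bézout bound: 0 ≤ 4 = deg(f)·deg(g), as expected for curves with no common component (the affine F_5-count falls short of the bound because intersections may lie at infinity, over extension fields, or carry multiplicity).


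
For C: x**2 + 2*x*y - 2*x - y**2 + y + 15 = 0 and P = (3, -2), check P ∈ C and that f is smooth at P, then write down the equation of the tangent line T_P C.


Tangent line at P: 11*y + 22 = 0.

Step 1: f(3, -2) = 0, so P lies on C.
Step 2: partial derivatives
  f_x(x, y) = 2*x + 2*y - 2, f_y(x, y) = 2*x - 2*y + 1.
  f_x(P) = 0, f_y(P) = 11 (gradient nonzero, so P is smooth).
Step 3: tangent line at P: 0·(x − 3) + 11·(y − -2) = 0.
Expanding: 11*y + 22 = 0.


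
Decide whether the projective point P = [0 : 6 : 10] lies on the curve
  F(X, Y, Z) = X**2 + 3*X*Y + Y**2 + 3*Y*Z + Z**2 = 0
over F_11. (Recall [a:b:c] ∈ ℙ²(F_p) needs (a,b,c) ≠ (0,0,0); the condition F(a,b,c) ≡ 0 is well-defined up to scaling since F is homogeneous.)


F(0,6,10) ≡ 8 (mod 11); P is NOT on the curve.

Evaluate F(0, 6, 10) term-by-term (mod 11).
  X**2 ↦ 1·0·1·1 = 0
  3*X*Y ↦ 3·0·6·1 = 0
  Y**2 ↦ 1·1·36·1 = 36
  3*Y*Z ↦ 3·1·6·10 = 180
  Z**2 ↦ 1·1·1·100 = 100
Sum: F(0, 6, 10) = (0) + (0) + (36) + (180) + (100) = 316.
Reducing mod 11: 316 ≡ 8 (mod 11).
Since F(a, b, c) ≡ 8 ≠ 0 (mod 11), P does NOT lie on the curve.


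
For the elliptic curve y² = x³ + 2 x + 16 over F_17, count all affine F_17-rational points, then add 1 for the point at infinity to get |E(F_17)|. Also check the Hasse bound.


Affine points = {(0, 4), (0, 13), (1, 6), (1, 11), (3, 7), (3, 10), (5, 7), (5, 10), (7, 4), (7, 13), (8, 0), (9, 7), (9, 10), (10, 4), (10, 13), (11, 3), (11, 14), (12, 0), (14, 0), (15, 2), (15, 15), (16, 8), (16, 9)}; affine count = 23; |E(F_17)| = 24.

Discriminant check: Δ ∝ 4a³ + 27b² = 4·2³ + 27·16² = 4·8 + 27·256 ≡ 8 (mod 17). Nonzero ⇒ E is nonsingular.
For each x ∈ F_17, compute rhs = x³ + 2·x + 16 mod 17, then count y ∈ F_17 with y² ≡ rhs.
  x = 0: rhs = 16, matching y values: 4, 13 (2 points).
  x = 1: rhs = 2, matching y values: 6, 11 (2 points).
  x = 2: rhs = 11, matching y values: none (0 points).
  x = 3: rhs = 15, matching y values: 7, 10 (2 points).
  x = 4: rhs = 3, matching y values: none (0 points).
  x = 5: rhs = 15, matching y values: 7, 10 (2 points).
  x = 6: rhs = 6, matching y values: none (0 points).
  x = 7: rhs = 16, matching y values: 4, 13 (2 points).
  x = 8: rhs = 0, matching y values: 0 (1 points).
  x = 9: rhs = 15, matching y values: 7, 10 (2 points).
  x = 10: rhs = 16, matching y values: 4, 13 (2 points).
  x = 11: rhs = 9, matching y values: 3, 14 (2 points).
  x = 12: rhs = 0, matching y values: 0 (1 points).
  x = 13: rhs = 12, matching y values: none (0 points).
  x = 14: rhs = 0, matching y values: 0 (1 points).
  x = 15: rhs = 4, matching y values: 2, 15 (2 points).
  x = 16: rhs = 13, matching y values: 8, 9 (2 points).
Total affine count: 23.
Full point count |E(F_17)| = 23 + 1 = 24.
Hasse bound: |24 − (17+1)| = |6| = 6 ≤ 2√17 ≈ 8.2462 ✓.


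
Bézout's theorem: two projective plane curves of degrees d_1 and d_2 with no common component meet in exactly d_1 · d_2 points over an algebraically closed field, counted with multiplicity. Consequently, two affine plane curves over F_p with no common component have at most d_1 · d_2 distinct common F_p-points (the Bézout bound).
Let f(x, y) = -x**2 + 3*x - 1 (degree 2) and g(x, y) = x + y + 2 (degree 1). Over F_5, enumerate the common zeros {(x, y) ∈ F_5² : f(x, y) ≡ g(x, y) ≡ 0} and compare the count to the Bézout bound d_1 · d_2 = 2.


Common zeros: {(4, 4)}; count = 1; Bézout bound = 2.

deg(f) = 2, deg(g) = 1, so Bézout bound = 2.
Scan x ∈ F_5. For each x, list the y ∈ F_5 with f(x, y) ≡ 0 and those with g(x, y) ≡ 0 (mod 5); the common zeros in that column are the intersection.
  x = 0: f ≡ 0 at y ∈ ∅; g ≡ 0 at y ∈ {3}; common: ∅.
  x = 1: f ≡ 0 at y ∈ ∅; g ≡ 0 at y ∈ {2}; common: ∅.
  x = 2: f ≡ 0 at y ∈ ∅; g ≡ 0 at y ∈ {1}; common: ∅.
  x = 3: f ≡ 0 at y ∈ ∅; g ≡ 0 at y ∈ {0}; common: ∅.
  x = 4: f ≡ 0 at y ∈ {0, 1, 2, 3, 4}; g ≡ 0 at y ∈ {4}; common: {4}.
Collecting: common zeros = {(4, 4)}, so the count is 1.
Comparison with the Bézout bound: 1 ≤ 2 = deg(f)·deg(g), as expected for curves with no common component (the affine F_5-count falls short of the bound because intersections may lie at infinity, over extension fields, or carry multiplicity).


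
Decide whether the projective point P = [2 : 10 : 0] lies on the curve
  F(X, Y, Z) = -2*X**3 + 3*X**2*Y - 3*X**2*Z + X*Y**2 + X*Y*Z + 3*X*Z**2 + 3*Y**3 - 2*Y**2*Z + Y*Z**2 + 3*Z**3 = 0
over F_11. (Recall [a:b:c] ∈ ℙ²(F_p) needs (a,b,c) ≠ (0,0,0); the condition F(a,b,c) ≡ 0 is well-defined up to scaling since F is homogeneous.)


F(2,10,0) ≡ 4 (mod 11); P is NOT on the curve.

Evaluate F(2, 10, 0) term-by-term (mod 11).
  -2*X**3 ↦ -2·8·1·1 = -16
  3*X**2*Y ↦ 3·4·10·1 = 120
  -3*X**2*Z ↦ -3·4·1·0 = 0
  X*Y**2 ↦ 1·2·100·1 = 200
  X*Y*Z ↦ 1·2·10·0 = 0
  3*X*Z**2 ↦ 3·2·1·0 = 0
  3*Y**3 ↦ 3·1·1000·1 = 3000
  -2*Y**2*Z ↦ -2·1·100·0 = 0
  Y*Z**2 ↦ 1·1·10·0 = 0
  3*Z**3 ↦ 3·1·1·0 = 0
Sum: F(2, 10, 0) = (-16) + (120) + (0) + (200) + (0) + (0) + (3000) + (0) + (0) + (0) = 3304.
Reducing mod 11: 3304 ≡ 4 (mod 11).
Since F(a, b, c) ≡ 4 ≠ 0 (mod 11), P does NOT lie on the curve.


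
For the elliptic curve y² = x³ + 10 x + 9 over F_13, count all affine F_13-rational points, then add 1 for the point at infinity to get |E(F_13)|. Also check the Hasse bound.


Affine points = {(0, 3), (0, 10), (3, 1), (3, 12), (4, 3), (4, 10), (6, 5), (6, 8), (8, 4), (8, 9), (9, 3), (9, 10), (10, 2), (10, 11)}; affine count = 14; |E(F_13)| = 15.

Discriminant check: Δ ∝ 4a³ + 27b² = 4·10³ + 27·9² = 4·1000 + 27·81 ≡ 12 (mod 13). Nonzero ⇒ E is nonsingular.
For each x ∈ F_13, compute rhs = x³ + 10·x + 9 mod 13, then count y ∈ F_13 with y² ≡ rhs.
  x = 0: rhs = 9, matching y values: 3, 10 (2 points).
  x = 1: rhs = 7, matching y values: none (0 points).
  x = 2: rhs = 11, matching y values: none (0 points).
  x = 3: rhs = 1, matching y values: 1, 12 (2 points).
  x = 4: rhs = 9, matching y values: 3, 10 (2 points).
  x = 5: rhs = 2, matching y values: none (0 points).
  x = 6: rhs = 12, matching y values: 5, 8 (2 points).
  x = 7: rhs = 6, matching y values: none (0 points).
  x = 8: rhs = 3, matching y values: 4, 9 (2 points).
  x = 9: rhs = 9, matching y values: 3, 10 (2 points).
  x = 10: rhs = 4, matching y values: 2, 11 (2 points).
  x = 11: rhs = 7, matching y values: none (0 points).
  x = 12: rhs = 11, matching y values: none (0 points).
Total affine count: 14.
Full point count |E(F_13)| = 14 + 1 = 15.
Hasse bound: |15 − (13+1)| = |1| = 1 ≤ 2√13 ≈ 7.2111 ✓.


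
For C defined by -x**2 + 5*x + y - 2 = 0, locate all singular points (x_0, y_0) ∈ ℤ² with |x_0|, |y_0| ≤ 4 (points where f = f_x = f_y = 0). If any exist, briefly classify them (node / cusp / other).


No singular points in the scanned grid; C is smooth there.

Compute partial derivatives:
  f_x = 5 - 2*x.
  f_y = 1.
f_y = 1 is a nonzero constant, so f_y never vanishes: no point (x, y) can satisfy f = f_x = f_y = 0. In particular no (x, y) ∈ {−4, ..., 4}² is singular; the curve is smooth.


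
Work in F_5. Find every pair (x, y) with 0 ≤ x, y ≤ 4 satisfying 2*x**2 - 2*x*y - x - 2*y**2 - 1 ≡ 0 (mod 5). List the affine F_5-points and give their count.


Affine F_5-points: {(1, 0), (1, 4), (2, 0), (2, 3), (4, 3)}; count = 5.

For each of the 25 pairs (x, y) ∈ F_5², evaluate f(x, y) mod 5. Record the zeros.
  x = 0: [0↦4, 1↦2, 2↦1, 3↦1, 4↦2]  zeros at y ∈ ∅
  x = 1: [0↦0, 1↦1, 2↦3, 3↦1, 4↦0]  zeros at y ∈ {0, 4}
  x = 2: [0↦0, 1↦4, 2↦4, 3↦0, 4↦2]  zeros at y ∈ {0, 3}
  x = 3: [0↦4, 1↦1, 2↦4, 3↦3, 4↦3]  zeros at y ∈ ∅
  x = 4: [0↦2, 1↦2, 2↦3, 3↦0, 4↦3]  zeros at y ∈ {3}
Collecting zeros: affine points = {(1, 0), (1, 4), (2, 0), (2, 3), (4, 3)}.
Total count |C(F_5)_aff| = 5.


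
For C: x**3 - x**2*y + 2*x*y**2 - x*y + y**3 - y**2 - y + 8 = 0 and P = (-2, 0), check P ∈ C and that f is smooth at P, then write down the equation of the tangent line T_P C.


Tangent line at P: 12*x - 3*y + 24 = 0.

Step 1: f(-2, 0) = 0, so P lies on C.
Step 2: partial derivatives
  f_x(x, y) = 3*x**2 - 2*x*y + 2*y**2 - y, f_y(x, y) = -x**2 + 4*x*y - x + 3*y**2 - 2*y - 1.
  f_x(P) = 12, f_y(P) = -3 (gradient nonzero, so P is smooth).
Step 3: tangent line at P: 12·(x − -2) + -3·(y − 0) = 0.
Expanding: 12*x - 3*y + 24 = 0.


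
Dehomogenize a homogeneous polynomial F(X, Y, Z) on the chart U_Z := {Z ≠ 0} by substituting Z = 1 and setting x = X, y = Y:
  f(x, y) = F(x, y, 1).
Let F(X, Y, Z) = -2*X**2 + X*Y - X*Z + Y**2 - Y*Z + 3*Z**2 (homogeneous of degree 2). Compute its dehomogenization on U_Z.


f(x, y) = -2*x**2 + x*y - x + y**2 - y + 3

On U_Z we set Z = 1. Each monomial c·X^i·Y^j·Z^k in F becomes c·x^i·y^j·1^k = c·x^i·y^j.
Substituting Z = 1: F(X, Y, 1) = -2*x**2 + x*y - x + y**2 - y + 3.
Note: deg(f) ≤ deg(F) = 2; strict inequality happens when F is divisible by Z (lost terms).


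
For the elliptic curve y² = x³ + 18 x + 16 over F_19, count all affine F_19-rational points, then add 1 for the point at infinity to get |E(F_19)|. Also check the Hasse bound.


Affine points = {(0, 4), (0, 15), (1, 4), (1, 15), (4, 0), (6, 6), (6, 13), (8, 8), (8, 11), (11, 5), (11, 14), (16, 7), (16, 12), (18, 4), (18, 15)}; affine count = 15; |E(F_19)| = 16.

Discriminant check: Δ ∝ 4a³ + 27b² = 4·18³ + 27·16² = 4·5832 + 27·256 ≡ 11 (mod 19). Nonzero ⇒ E is nonsingular.
For each x ∈ F_19, compute rhs = x³ + 18·x + 16 mod 19, then count y ∈ F_19 with y² ≡ rhs.
  x = 0: rhs = 16, matching y values: 4, 15 (2 points).
  x = 1: rhs = 16, matching y values: 4, 15 (2 points).
  x = 2: rhs = 3, matching y values: none (0 points).
  x = 3: rhs = 2, matching y values: none (0 points).
  x = 4: rhs = 0, matching y values: 0 (1 points).
  x = 5: rhs = 3, matching y values: none (0 points).
  x = 6: rhs = 17, matching y values: 6, 13 (2 points).
  x = 7: rhs = 10, matching y values: none (0 points).
  x = 8: rhs = 7, matching y values: 8, 11 (2 points).
  x = 9: rhs = 14, matching y values: none (0 points).
  x = 10: rhs = 18, matching y values: none (0 points).
  x = 11: rhs = 6, matching y values: 5, 14 (2 points).
  x = 12: rhs = 3, matching y values: none (0 points).
  x = 13: rhs = 15, matching y values: none (0 points).
  x = 14: rhs = 10, matching y values: none (0 points).
  x = 15: rhs = 13, matching y values: none (0 points).
  x = 16: rhs = 11, matching y values: 7, 12 (2 points).
  x = 17: rhs = 10, matching y values: none (0 points).
  x = 18: rhs = 16, matching y values: 4, 15 (2 points).
Total affine count: 15.
Full point count |E(F_19)| = 15 + 1 = 16.
Hasse bound: |16 − (19+1)| = |-4| = 4 ≤ 2√19 ≈ 8.7178 ✓.


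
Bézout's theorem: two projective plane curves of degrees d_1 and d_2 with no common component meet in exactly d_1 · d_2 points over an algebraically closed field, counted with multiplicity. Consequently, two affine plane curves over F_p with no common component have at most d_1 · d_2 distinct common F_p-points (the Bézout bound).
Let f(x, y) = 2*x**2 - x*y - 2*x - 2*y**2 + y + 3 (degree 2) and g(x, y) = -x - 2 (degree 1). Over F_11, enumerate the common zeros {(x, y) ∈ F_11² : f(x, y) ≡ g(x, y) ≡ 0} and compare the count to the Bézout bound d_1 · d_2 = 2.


Common zeros: ∅; count = 0; Bézout bound = 2.

deg(f) = 2, deg(g) = 1, so Bézout bound = 2.
Scan x ∈ F_11. For each x, list the y ∈ F_11 with f(x, y) ≡ 0 and those with g(x, y) ≡ 0 (mod 11); the common zeros in that column are the intersection.
  x = 0: f ≡ 0 at y ∈ {7, 10}; g ≡ 0 at y ∈ ∅; common: ∅.
  x = 1: f ≡ 0 at y ∈ ∅; g ≡ 0 at y ∈ ∅; common: ∅.
  x = 2: f ≡ 0 at y ∈ ∅; g ≡ 0 at y ∈ ∅; common: ∅.
  x = 3: f ≡ 0 at y ∈ {1, 9}; g ≡ 0 at y ∈ ∅; common: ∅.
  x = 4: f ≡ 0 at y ∈ {1, 3}; g ≡ 0 at y ∈ ∅; common: ∅.
  x = 5: f ≡ 0 at y ∈ ∅; g ≡ 0 at y ∈ ∅; common: ∅.
  x = 6: f ≡ 0 at y ∈ {4, 10}; g ≡ 0 at y ∈ ∅; common: ∅.
  x = 7: f ≡ 0 at y ∈ ∅; g ≡ 0 at y ∈ ∅; common: ∅.
  x = 8: f ≡ 0 at y ∈ {4, 9}; g ≡ 0 at y ∈ ∅; common: ∅.
  x = 9: f ≡ 0 at y ∈ ∅; g ≡ 0 at y ∈ {0, 1, 2, 3, 4, 5, 6, 7, 8, 9, 10}; common: ∅.
  x = 10: f ≡ 0 at y ∈ {5, 7}; g ≡ 0 at y ∈ ∅; common: ∅.
Collecting: common zeros = ∅, so the count is 0.
Comparison with the Bézout bound: 0 ≤ 2 = deg(f)·deg(g), as expected for curves with no common component (the affine F_11-count falls short of the bound because intersections may lie at infinity, over extension fields, or carry multiplicity).


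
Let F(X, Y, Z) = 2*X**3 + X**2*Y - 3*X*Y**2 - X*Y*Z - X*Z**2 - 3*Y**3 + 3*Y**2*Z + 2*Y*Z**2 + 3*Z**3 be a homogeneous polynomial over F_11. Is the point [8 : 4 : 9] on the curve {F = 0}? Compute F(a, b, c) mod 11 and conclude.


F(8,4,9) ≡ 10 (mod 11); P is NOT on the curve.

Evaluate F(8, 4, 9) term-by-term (mod 11).
  2*X**3 ↦ 2·512·1·1 = 1024
  X**2*Y ↦ 1·64·4·1 = 256
  -3*X*Y**2 ↦ -3·8·16·1 = -384
  -X*Y*Z ↦ -1·8·4·9 = -288
  -X*Z**2 ↦ -1·8·1·81 = -648
  -3*Y**3 ↦ -3·1·64·1 = -192
  3*Y**2*Z ↦ 3·1·16·9 = 432
  2*Y*Z**2 ↦ 2·1·4·81 = 648
  3*Z**3 ↦ 3·1·1·729 = 2187
Sum: F(8, 4, 9) = (1024) + (256) + (-384) + (-288) + (-648) + (-192) + (432) + (648) + (2187) = 3035.
Reducing mod 11: 3035 ≡ 10 (mod 11).
Since F(a, b, c) ≡ 10 ≠ 0 (mod 11), P does NOT lie on the curve.


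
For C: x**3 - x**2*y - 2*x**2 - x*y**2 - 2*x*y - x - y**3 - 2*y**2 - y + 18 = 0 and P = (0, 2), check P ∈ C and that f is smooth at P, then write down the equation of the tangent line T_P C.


Tangent line at P: -9*x - 21*y + 42 = 0.

Step 1: f(0, 2) = 0, so P lies on C.
Step 2: partial derivatives
  f_x(x, y) = 3*x**2 - 2*x*y - 4*x - y**2 - 2*y - 1, f_y(x, y) = -x**2 - 2*x*y - 2*x - 3*y**2 - 4*y - 1.
  f_x(P) = -9, f_y(P) = -21 (gradient nonzero, so P is smooth).
Step 3: tangent line at P: -9·(x − 0) + -21·(y − 2) = 0.
Expanding: -9*x - 21*y + 42 = 0.


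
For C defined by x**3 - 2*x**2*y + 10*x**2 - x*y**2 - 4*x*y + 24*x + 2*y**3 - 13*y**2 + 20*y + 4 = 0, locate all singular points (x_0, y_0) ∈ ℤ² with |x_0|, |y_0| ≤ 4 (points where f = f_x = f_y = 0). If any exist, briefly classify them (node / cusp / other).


Singular points: {(-2, 2)}; classification: cusp.

Compute partial derivatives:
  f_x = 3*x**2 - 4*x*y + 20*x - y**2 - 4*y + 24.
  f_y = -2*x**2 - 2*x*y - 4*x + 6*y**2 - 26*y + 20.
Scan x_0 ∈ {−4, ..., 4}. For each x_0, f_y(x_0, y) is a polynomial in y; find its integer roots y ∈ {−4, ..., 4}, then test f_x and f at those candidates.
  x = -4: f_y(-4, y) = 6*y**2 - 18*y + 4; no integer root y with |y| ≤ 4.
  x = -3: f_y(-3, y) = 6*y**2 - 20*y + 14; vanishes at y ∈ {1}. (-3, 1): f_x = -2 ≠ 0.
  x = -2: f_y(-2, y) = 6*y**2 - 22*y + 20; vanishes at y ∈ {2}. (-2, 2): f_x = 0, f = 0 — SINGULAR.
  x = -1: f_y(-1, y) = 6*y**2 - 24*y + 22; no integer root y with |y| ≤ 4.
  x = 0: f_y(0, y) = 6*y**2 - 26*y + 20; vanishes at y ∈ {1}. (0, 1): f_x = 19 ≠ 0.
  x = 1: f_y(1, y) = 6*y**2 - 28*y + 14; no integer root y with |y| ≤ 4.
  x = 2: f_y(2, y) = 6*y**2 - 30*y + 4; no integer root y with |y| ≤ 4.
  x = 3: f_y(3, y) = 6*y**2 - 32*y - 10; no integer root y with |y| ≤ 4.
  x = 4: f_y(4, y) = 6*y**2 - 34*y - 28; no integer root y with |y| ≤ 4.
Only singular point on the grid: (-2, 2).
Classify: substitute x = -2 + u, y = 2 + v and expand: f = u**3 - 2*u**2*v - u*v**2 + 2*v**3 + v**2.
No constant or linear terms (consistent with a singular point). Quadratic part: v**2. Cubic part: u**3 - 2*u**2*v - u*v**2 + 2*v**3.
The quadratic part v**2 is a perfect square, so there is a single (double) tangent line v = 0, i.e. y = 2. Restricting the cubic part to that line (v = 0) leaves u**3 ≠ 0, so f is not divisible by v and the branch is v² ≈ -u**3 to lowest order — this is a cusp.
Classification: cusp.


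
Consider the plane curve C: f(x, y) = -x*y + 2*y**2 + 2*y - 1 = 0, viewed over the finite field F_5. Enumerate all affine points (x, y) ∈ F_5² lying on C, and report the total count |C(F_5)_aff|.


Affine F_5-points: {(1, 3), (1, 4), (3, 1), (3, 2)}; count = 4.

For each of the 25 pairs (x, y) ∈ F_5², evaluate f(x, y) mod 5. Record the zeros.
  x = 0: [0↦4, 1↦3, 2↦1, 3↦3, 4↦4]  zeros at y ∈ ∅
  x = 1: [0↦4, 1↦2, 2↦4, 3↦0, 4↦0]  zeros at y ∈ {3, 4}
  x = 2: [0↦4, 1↦1, 2↦2, 3↦2, 4↦1]  zeros at y ∈ ∅
  x = 3: [0↦4, 1↦0, 2↦0, 3↦4, 4↦2]  zeros at y ∈ {1, 2}
  x = 4: [0↦4, 1↦4, 2↦3, 3↦1, 4↦3]  zeros at y ∈ ∅
Collecting zeros: affine points = {(1, 3), (1, 4), (3, 1), (3, 2)}.
Total count |C(F_5)_aff| = 4.


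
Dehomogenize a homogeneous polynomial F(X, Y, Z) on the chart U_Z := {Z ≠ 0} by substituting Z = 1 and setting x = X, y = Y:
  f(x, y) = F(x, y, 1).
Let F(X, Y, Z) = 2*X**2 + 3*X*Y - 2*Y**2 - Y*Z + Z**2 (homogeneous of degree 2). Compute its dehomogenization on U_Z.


f(x, y) = 2*x**2 + 3*x*y - 2*y**2 - y + 1

On U_Z we set Z = 1. Each monomial c·X^i·Y^j·Z^k in F becomes c·x^i·y^j·1^k = c·x^i·y^j.
Substituting Z = 1: F(X, Y, 1) = 2*x**2 + 3*x*y - 2*y**2 - y + 1.
Note: deg(f) ≤ deg(F) = 2; strict inequality happens when F is divisible by Z (lost terms).


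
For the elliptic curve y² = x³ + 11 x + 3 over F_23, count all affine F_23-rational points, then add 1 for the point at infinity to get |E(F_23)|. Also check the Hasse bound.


Affine points = {(0, 7), (0, 16), (6, 3), (6, 20), (7, 3), (7, 20), (9, 7), (9, 16), (10, 3), (10, 20), (11, 11), (11, 12), (12, 0), (14, 7), (14, 16), (15, 1), (15, 22), (20, 9), (20, 14)}; affine count = 19; |E(F_23)| = 20.

Discriminant check: Δ ∝ 4a³ + 27b² = 4·11³ + 27·3² = 4·1331 + 27·9 ≡ 1 (mod 23). Nonzero ⇒ E is nonsingular.
For each x ∈ F_23, compute rhs = x³ + 11·x + 3 mod 23, then count y ∈ F_23 with y² ≡ rhs.
  x = 0: rhs = 3, matching y values: 7, 16 (2 points).
  x = 1: rhs = 15, matching y values: none (0 points).
  x = 2: rhs = 10, matching y values: none (0 points).
  x = 3: rhs = 17, matching y values: none (0 points).
  x = 4: rhs = 19, matching y values: none (0 points).
  x = 5: rhs = 22, matching y values: none (0 points).
  x = 6: rhs = 9, matching y values: 3, 20 (2 points).
  x = 7: rhs = 9, matching y values: 3, 20 (2 points).
  x = 8: rhs = 5, matching y values: none (0 points).
  x = 9: rhs = 3, matching y values: 7, 16 (2 points).
  x = 10: rhs = 9, matching y values: 3, 20 (2 points).
  x = 11: rhs = 6, matching y values: 11, 12 (2 points).
  x = 12: rhs = 0, matching y values: 0 (1 points).
  x = 13: rhs = 20, matching y values: none (0 points).
  x = 14: rhs = 3, matching y values: 7, 16 (2 points).
  x = 15: rhs = 1, matching y values: 1, 22 (2 points).
  x = 16: rhs = 20, matching y values: none (0 points).
  x = 17: rhs = 20, matching y values: none (0 points).
  x = 18: rhs = 7, matching y values: none (0 points).
  x = 19: rhs = 10, matching y values: none (0 points).
  x = 20: rhs = 12, matching y values: 9, 14 (2 points).
  x = 21: rhs = 19, matching y values: none (0 points).
  x = 22: rhs = 14, matching y values: none (0 points).
Total affine count: 19.
Full point count |E(F_23)| = 19 + 1 = 20.
Hasse bound: |20 − (23+1)| = |-4| = 4 ≤ 2√23 ≈ 9.5917 ✓.


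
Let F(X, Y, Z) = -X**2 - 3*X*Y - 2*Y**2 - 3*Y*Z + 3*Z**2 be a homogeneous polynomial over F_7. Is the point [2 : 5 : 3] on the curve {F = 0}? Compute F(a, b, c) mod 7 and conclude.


F(2,5,3) ≡ 3 (mod 7); P is NOT on the curve.

Evaluate F(2, 5, 3) term-by-term (mod 7).
  -X**2 ↦ -1·4·1·1 = -4
  -3*X*Y ↦ -3·2·5·1 = -30
  -2*Y**2 ↦ -2·1·25·1 = -50
  -3*Y*Z ↦ -3·1·5·3 = -45
  3*Z**2 ↦ 3·1·1·9 = 27
Sum: F(2, 5, 3) = (-4) + (-30) + (-50) + (-45) + (27) = -102.
Reducing mod 7: -102 ≡ 3 (mod 7).
Since F(a, b, c) ≡ 3 ≠ 0 (mod 7), P does NOT lie on the curve.
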